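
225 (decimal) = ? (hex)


225 (base 10) = 225 (decimal)
225 (decimal) = E1 (base 16)


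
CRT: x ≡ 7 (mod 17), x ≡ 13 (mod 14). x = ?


M = 17*14 = 238
M1 = M/17 = 14, M2 = M/14 = 17
M1^(-1) mod 17 = 11, M2^(-1) mod 14 = 5
x = 7*14*11 + 13*17*5 = 2183
2183 mod 238 = 41
Check: 41 mod 17 = 7 ✓, 41 mod 14 = 13 ✓

x ≡ 41 (mod 238)


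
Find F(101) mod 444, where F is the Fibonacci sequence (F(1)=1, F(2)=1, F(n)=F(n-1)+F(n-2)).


F(k) mod 444 for k=1..101:
1, 1, 2, 3, 5, 8, 13, 21, 34, 55, 89, 144, 233, 377, 166, 99, 265, 364, 185, 105, 290, 395, 241, 192, 433, 181, 170, 351, 77, 428, 61, 45, 106, 151, 257, 408, 221, 185, 406, 147, 109, 256, 365, 177, 98, 275, 373, 204, 133, 337, 26, 363, 389, 308, 253, 117, 370, 43, 413, 12, 425, 437, 418, 411, 385, 352, 293, 201, 50, 251, 301, 108, 409, 73, 38, 111, 149, 260, 409, 225, 190, 415, 161, 132, 293, 425, 274, 255, 85, 340, 425, 321, 302, 179, 37, 216, 253, 25, 278, 303, 137
F(101) mod 444 = 137


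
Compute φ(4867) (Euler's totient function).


4867 = 31 × 157
Prime factors: 31, 157
φ(4867) = 4867 × (1-1/31) × (1-1/157)
= 4867 × 30/31 × 156/157 = 4680

φ(4867) = 4680


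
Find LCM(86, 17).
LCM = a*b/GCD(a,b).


GCD(86, 17) = 1
LCM = 86*17/1 = 1462/1 = 1462

LCM = 1462


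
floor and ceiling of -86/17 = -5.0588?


-86/17 = -5.0588
floor = -6
ceil = -5

floor = -6, ceil = -5


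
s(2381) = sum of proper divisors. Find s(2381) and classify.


Proper divisors: 1
Sum = 1 = 1
1 < 2381 → deficient

s(2381) = 1 (deficient)


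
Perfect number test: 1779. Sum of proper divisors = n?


Proper divisors of 1779: 1, 3, 593
Sum = 1 + 3 + 593 = 597

No, 1779 is not perfect (597 ≠ 1779)


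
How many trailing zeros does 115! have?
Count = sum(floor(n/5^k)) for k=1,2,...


floor(115/5) = 23
floor(115/25) = 4
Total = 27

27 trailing zeros


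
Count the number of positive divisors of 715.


715 = 5^1 × 11^1 × 13^1
d(715) = (1+1) × (1+1) × (1+1) = 8

8 divisors


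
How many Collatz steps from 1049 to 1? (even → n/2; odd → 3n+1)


1049 → 3148 → 1574 → 787 → 2362 → 1181 → 3544 → 1772 → 886 → 443 → 1330 → 665 → 1996 → 998 → 499 → 1498 → 749 → 2248 → 1124 → 562 → 281 → 844 → 422 → 211 → 634 → 317 → 952 → 476 → 238 → 119 → 358 → 179 → 538 → 269 → 808 → 404 → 202 → 101 → 304 → 152 → 76 → 38 → 19 → 58 → 29 → 88 → 44 → 22 → 11 → 34 → 17 → 52 → 26 → 13 → 40 → 20 → 10 → 5 → 16 → 8 → 4 → 2 → 1
Total steps = 62

62 steps


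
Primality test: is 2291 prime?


2291 / 29 = 79 (exact division)
2291 is NOT prime.

No, 2291 is not prime


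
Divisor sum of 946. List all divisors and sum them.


Divisors of 946: 1, 2, 11, 22, 43, 86, 473, 946
Sum = 1 + 2 + 11 + 22 + 43 + 86 + 473 + 946 = 1584

σ(946) = 1584


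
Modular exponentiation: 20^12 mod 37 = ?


20^1 mod 37 = 20
20^2 mod 37 = 30
20^3 mod 37 = 8
20^4 mod 37 = 12
20^5 mod 37 = 18
20^6 mod 37 = 27
20^7 mod 37 = 22
20^8 mod 37 = 33
20^9 mod 37 = 31
20^10 mod 37 = 28
20^11 mod 37 = 5
20^12 mod 37 = 26


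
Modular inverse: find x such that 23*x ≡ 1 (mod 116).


Use the extended Euclidean algorithm on (116, 23); each row r = 116*s + 23*t:
r=116, s=1, t=0
r=23, s=0, t=1
q=5: r=1, s=1, t=-5   [116*(1) + 23*(-5) = 1]
q=23: r=0, s=-23, t=116   [116*(-23) + 23*(116) = 0]
GCD = 1 with t = -5, so 23*(-5) ≡ 1 (mod 116)
Inverse = -5 mod 116 = 111
Check: 23 * 111 = 2553 ≡ 1 (mod 116)

23^(-1) ≡ 111 (mod 116)


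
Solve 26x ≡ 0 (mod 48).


GCD(26, 48) = 2 divides 0
Divide: 13x ≡ 0 (mod 24)
x ≡ 0 (mod 24)


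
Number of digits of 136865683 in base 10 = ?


136865683 has 9 digits in base 10
floor(log10(136865683)) + 1 = floor(8.1363) + 1 = 9

9 digits (base 10)


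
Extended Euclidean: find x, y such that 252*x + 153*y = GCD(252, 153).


Tabular extended Euclidean (each row: r = 252*s + 153*t):
r=252, s=1, t=0
r=153, s=0, t=1
q=1: r=99, s=1, t=-1   [252*(1) + 153*(-1) = 99]
q=1: r=54, s=-1, t=2   [252*(-1) + 153*(2) = 54]
q=1: r=45, s=2, t=-3   [252*(2) + 153*(-3) = 45]
q=1: r=9, s=-3, t=5   [252*(-3) + 153*(5) = 9]
q=5: r=0, s=17, t=-28   [252*(17) + 153*(-28) = 0]
GCD = 9; from the row with r=9: x=-3, y=5
Check: 252*(-3) + 153*(5) = -756 + 765 = 9

GCD = 9, x = -3, y = 5


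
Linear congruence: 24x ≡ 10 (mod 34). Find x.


GCD(24, 34) = 2 divides 10
Divide: 12x ≡ 5 (mod 17)
x ≡ 16 (mod 17)


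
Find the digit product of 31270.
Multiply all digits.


3 × 1 × 2 × 7 × 0 = 0


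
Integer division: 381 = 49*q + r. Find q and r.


381 = 49 * 7 + 38
Check: 343 + 38 = 381

q = 7, r = 38


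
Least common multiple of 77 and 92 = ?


GCD(77, 92) = 1
LCM = 77*92/1 = 7084/1 = 7084

LCM = 7084


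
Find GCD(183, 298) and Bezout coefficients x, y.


Tabular extended Euclidean (each row: r = 183*s + 298*t):
r=183, s=1, t=0
r=298, s=0, t=1
q=0: r=183, s=1, t=0   [183*(1) + 298*(0) = 183]
q=1: r=115, s=-1, t=1   [183*(-1) + 298*(1) = 115]
q=1: r=68, s=2, t=-1   [183*(2) + 298*(-1) = 68]
q=1: r=47, s=-3, t=2   [183*(-3) + 298*(2) = 47]
q=1: r=21, s=5, t=-3   [183*(5) + 298*(-3) = 21]
q=2: r=5, s=-13, t=8   [183*(-13) + 298*(8) = 5]
q=4: r=1, s=57, t=-35   [183*(57) + 298*(-35) = 1]
q=5: r=0, s=-298, t=183   [183*(-298) + 298*(183) = 0]
GCD = 1; from the row with r=1: x=57, y=-35
Check: 183*(57) + 298*(-35) = 10431 - 10430 = 1

GCD = 1, x = 57, y = -35


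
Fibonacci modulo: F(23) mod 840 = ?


F(k) mod 840 for k=1..23:
1, 1, 2, 3, 5, 8, 13, 21, 34, 55, 89, 144, 233, 377, 610, 147, 757, 64, 821, 45, 26, 71, 97
F(23) mod 840 = 97


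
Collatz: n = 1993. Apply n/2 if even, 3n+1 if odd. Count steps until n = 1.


1993 → 5980 → 2990 → 1495 → 4486 → 2243 → 6730 → 3365 → 10096 → 5048 → 2524 → 1262 → 631 → 1894 → 947 → 2842 → 1421 → 4264 → 2132 → 1066 → 533 → 1600 → 800 → 400 → 200 → 100 → 50 → 25 → 76 → 38 → 19 → 58 → 29 → 88 → 44 → 22 → 11 → 34 → 17 → 52 → 26 → 13 → 40 → 20 → 10 → 5 → 16 → 8 → 4 → 2 → 1
Total steps = 50

50 steps


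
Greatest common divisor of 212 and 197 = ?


212 = 1 * 197 + 15
197 = 13 * 15 + 2
15 = 7 * 2 + 1
2 = 2 * 1 + 0
GCD = 1


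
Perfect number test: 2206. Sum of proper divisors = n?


Proper divisors of 2206: 1, 2, 1103
Sum = 1 + 2 + 1103 = 1106

No, 2206 is not perfect (1106 ≠ 2206)


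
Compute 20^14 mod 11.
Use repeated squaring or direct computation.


20^1 mod 11 = 9
20^2 mod 11 = 4
20^3 mod 11 = 3
20^4 mod 11 = 5
20^5 mod 11 = 1
20^6 mod 11 = 9
20^7 mod 11 = 4
20^8 mod 11 = 3
20^9 mod 11 = 5
20^10 mod 11 = 1
20^11 mod 11 = 9
20^12 mod 11 = 4
20^13 mod 11 = 3
20^14 mod 11 = 5


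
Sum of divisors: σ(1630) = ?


Divisors of 1630: 1, 2, 5, 10, 163, 326, 815, 1630
Sum = 1 + 2 + 5 + 10 + 163 + 326 + 815 + 1630 = 2952

σ(1630) = 2952


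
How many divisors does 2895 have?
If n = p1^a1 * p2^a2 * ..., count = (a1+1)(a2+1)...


2895 = 3^1 × 5^1 × 193^1
d(2895) = (1+1) × (1+1) × (1+1) = 8

8 divisors


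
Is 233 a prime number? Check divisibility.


Check divisors up to sqrt(233) = 15.2643
No divisors found.
233 is prime.

Yes, 233 is prime


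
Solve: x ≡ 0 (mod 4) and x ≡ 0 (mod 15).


M = 4*15 = 60
M1 = M/4 = 15, M2 = M/15 = 4
M1^(-1) mod 4 = 3, M2^(-1) mod 15 = 4
x = 0*15*3 + 0*4*4 = 0
0 mod 60 = 0
Check: 0 mod 4 = 0 ✓, 0 mod 15 = 0 ✓

x ≡ 0 (mod 60)


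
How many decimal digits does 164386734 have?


164386734 has 9 digits in base 10
floor(log10(164386734)) + 1 = floor(8.2159) + 1 = 9

9 digits (base 10)


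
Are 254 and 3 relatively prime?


Euclidean algorithm:
254 = 84 * 3 + 2
3 = 1 * 2 + 1
2 = 2 * 1 + 0
GCD(254, 3) = 1

Yes, coprime (GCD = 1)


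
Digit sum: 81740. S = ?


8 + 1 + 7 + 4 + 0 = 20


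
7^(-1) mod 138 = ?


Use the extended Euclidean algorithm on (138, 7); each row r = 138*s + 7*t:
r=138, s=1, t=0
r=7, s=0, t=1
q=19: r=5, s=1, t=-19   [138*(1) + 7*(-19) = 5]
q=1: r=2, s=-1, t=20   [138*(-1) + 7*(20) = 2]
q=2: r=1, s=3, t=-59   [138*(3) + 7*(-59) = 1]
q=2: r=0, s=-7, t=138   [138*(-7) + 7*(138) = 0]
GCD = 1 with t = -59, so 7*(-59) ≡ 1 (mod 138)
Inverse = -59 mod 138 = 79
Check: 7 * 79 = 553 ≡ 1 (mod 138)

7^(-1) ≡ 79 (mod 138)


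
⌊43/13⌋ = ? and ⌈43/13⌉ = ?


43/13 = 3.3077
floor = 3
ceil = 4

floor = 3, ceil = 4


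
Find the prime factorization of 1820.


1820 / 2 = 910
910 / 2 = 455
455 / 5 = 91
91 / 7 = 13
13 / 13 = 1
1820 = 2^2 × 5 × 7 × 13


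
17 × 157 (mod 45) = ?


17 × 157 = 2669
2669 mod 45 = 14


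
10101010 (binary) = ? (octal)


10101010 (base 2) = 170 (decimal)
170 (decimal) = 252 (base 8)


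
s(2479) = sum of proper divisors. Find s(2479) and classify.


Proper divisors: 1, 37, 67
Sum = 1 + 37 + 67 = 105
105 < 2479 → deficient

s(2479) = 105 (deficient)


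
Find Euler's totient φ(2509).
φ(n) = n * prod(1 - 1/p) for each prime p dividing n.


2509 = 13 × 193
Prime factors: 13, 193
φ(2509) = 2509 × (1-1/13) × (1-1/193)
= 2509 × 12/13 × 192/193 = 2304

φ(2509) = 2304


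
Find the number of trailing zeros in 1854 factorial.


floor(1854/5) = 370
floor(1854/25) = 74
floor(1854/125) = 14
floor(1854/625) = 2
Total = 460

460 trailing zeros


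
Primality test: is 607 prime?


Check divisors up to sqrt(607) = 24.6374
No divisors found.
607 is prime.

Yes, 607 is prime


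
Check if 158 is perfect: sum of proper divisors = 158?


Proper divisors of 158: 1, 2, 79
Sum = 1 + 2 + 79 = 82

No, 158 is not perfect (82 ≠ 158)


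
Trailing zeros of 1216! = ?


floor(1216/5) = 243
floor(1216/25) = 48
floor(1216/125) = 9
floor(1216/625) = 1
Total = 301

301 trailing zeros


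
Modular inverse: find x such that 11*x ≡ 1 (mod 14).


Use the extended Euclidean algorithm on (14, 11); each row r = 14*s + 11*t:
r=14, s=1, t=0
r=11, s=0, t=1
q=1: r=3, s=1, t=-1   [14*(1) + 11*(-1) = 3]
q=3: r=2, s=-3, t=4   [14*(-3) + 11*(4) = 2]
q=1: r=1, s=4, t=-5   [14*(4) + 11*(-5) = 1]
q=2: r=0, s=-11, t=14   [14*(-11) + 11*(14) = 0]
GCD = 1 with t = -5, so 11*(-5) ≡ 1 (mod 14)
Inverse = -5 mod 14 = 9
Check: 11 * 9 = 99 ≡ 1 (mod 14)

11^(-1) ≡ 9 (mod 14)


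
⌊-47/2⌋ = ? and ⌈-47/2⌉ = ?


-47/2 = -23.5000
floor = -24
ceil = -23

floor = -24, ceil = -23


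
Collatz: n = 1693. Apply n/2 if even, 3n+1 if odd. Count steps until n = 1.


1693 → 5080 → 2540 → 1270 → 635 → 1906 → 953 → 2860 → 1430 → 715 → 2146 → 1073 → 3220 → 1610 → 805 → 2416 → 1208 → 604 → 302 → 151 → 454 → 227 → 682 → 341 → 1024 → 512 → 256 → 128 → 64 → 32 → 16 → 8 → 4 → 2 → 1
Total steps = 34

34 steps


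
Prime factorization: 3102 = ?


3102 / 2 = 1551
1551 / 3 = 517
517 / 11 = 47
47 / 47 = 1
3102 = 2 × 3 × 11 × 47


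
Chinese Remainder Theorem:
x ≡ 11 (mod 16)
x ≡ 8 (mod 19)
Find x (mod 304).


M = 16*19 = 304
M1 = M/16 = 19, M2 = M/19 = 16
M1^(-1) mod 16 = 11, M2^(-1) mod 19 = 6
x = 11*19*11 + 8*16*6 = 3067
3067 mod 304 = 27
Check: 27 mod 16 = 11 ✓, 27 mod 19 = 8 ✓

x ≡ 27 (mod 304)


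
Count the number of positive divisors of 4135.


4135 = 5^1 × 827^1
d(4135) = (1+1) × (1+1) = 4

4 divisors


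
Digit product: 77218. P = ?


7 × 7 × 2 × 1 × 8 = 784


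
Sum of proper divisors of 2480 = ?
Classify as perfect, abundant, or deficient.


Proper divisors: 1, 2, 4, 5, 8, 10, 16, 20, 31, 40, 62, 80, 124, 155, 248, 310, 496, 620, 1240
Sum = 1 + 2 + 4 + 5 + 8 + 10 + 16 + 20 + 31 + 40 + 62 + 80 + 124 + 155 + 248 + 310 + 496 + 620 + 1240 = 3472
3472 > 2480 → abundant

s(2480) = 3472 (abundant)


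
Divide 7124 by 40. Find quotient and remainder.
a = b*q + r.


7124 = 40 * 178 + 4
Check: 7120 + 4 = 7124

q = 178, r = 4


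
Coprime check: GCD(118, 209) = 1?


Euclidean algorithm:
209 = 1 * 118 + 91
118 = 1 * 91 + 27
91 = 3 * 27 + 10
27 = 2 * 10 + 7
10 = 1 * 7 + 3
7 = 2 * 3 + 1
3 = 3 * 1 + 0
GCD(118, 209) = 1

Yes, coprime (GCD = 1)


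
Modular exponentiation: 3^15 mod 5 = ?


3^1 mod 5 = 3
3^2 mod 5 = 4
3^3 mod 5 = 2
3^4 mod 5 = 1
3^5 mod 5 = 3
3^6 mod 5 = 4
3^7 mod 5 = 2
3^8 mod 5 = 1
3^9 mod 5 = 3
3^10 mod 5 = 4
3^11 mod 5 = 2
3^12 mod 5 = 1
3^13 mod 5 = 3
3^14 mod 5 = 4
3^15 mod 5 = 2


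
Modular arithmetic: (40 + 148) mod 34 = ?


40 + 148 = 188
188 mod 34 = 18


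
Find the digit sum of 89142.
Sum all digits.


8 + 9 + 1 + 4 + 2 = 24


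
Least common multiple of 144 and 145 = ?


GCD(144, 145) = 1
LCM = 144*145/1 = 20880/1 = 20880

LCM = 20880


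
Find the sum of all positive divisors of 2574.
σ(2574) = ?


Divisors of 2574: 1, 2, 3, 6, 9, 11, 13, 18, 22, 26, 33, 39, 66, 78, 99, 117, 143, 198, 234, 286, 429, 858, 1287, 2574
Sum = 1 + 2 + 3 + 6 + 9 + 11 + 13 + 18 + 22 + 26 + 33 + 39 + 66 + 78 + 99 + 117 + 143 + 198 + 234 + 286 + 429 + 858 + 1287 + 2574 = 6552

σ(2574) = 6552


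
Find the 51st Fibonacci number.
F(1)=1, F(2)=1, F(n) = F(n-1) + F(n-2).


Sequence: 1, 1, 2, 3, 5, 8, 13, 21, 34, 55, 89, 144, 233, 377, 610, 987, 1597, 2584, 4181, 6765, 10946, 17711, 28657, 46368, 75025, 121393, 196418, 317811, 514229, 832040, 1346269, 2178309, 3524578, 5702887, 9227465, 14930352, 24157817, 39088169, 63245986, 102334155, 165580141, 267914296, 433494437, 701408733, 1134903170, 1836311903, 2971215073, 4807526976, 7778742049, 12586269025, 20365011074
F(51) = 20365011074


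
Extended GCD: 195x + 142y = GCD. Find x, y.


Tabular extended Euclidean (each row: r = 195*s + 142*t):
r=195, s=1, t=0
r=142, s=0, t=1
q=1: r=53, s=1, t=-1   [195*(1) + 142*(-1) = 53]
q=2: r=36, s=-2, t=3   [195*(-2) + 142*(3) = 36]
q=1: r=17, s=3, t=-4   [195*(3) + 142*(-4) = 17]
q=2: r=2, s=-8, t=11   [195*(-8) + 142*(11) = 2]
q=8: r=1, s=67, t=-92   [195*(67) + 142*(-92) = 1]
q=2: r=0, s=-142, t=195   [195*(-142) + 142*(195) = 0]
GCD = 1; from the row with r=1: x=67, y=-92
Check: 195*(67) + 142*(-92) = 13065 - 13064 = 1

GCD = 1, x = 67, y = -92


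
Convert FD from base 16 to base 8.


FD (base 16) = 253 (decimal)
253 (decimal) = 375 (base 8)


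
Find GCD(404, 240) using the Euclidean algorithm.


404 = 1 * 240 + 164
240 = 1 * 164 + 76
164 = 2 * 76 + 12
76 = 6 * 12 + 4
12 = 3 * 4 + 0
GCD = 4


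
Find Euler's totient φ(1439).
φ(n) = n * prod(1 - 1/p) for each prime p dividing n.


1439 = 1439
Prime factors: 1439
φ(1439) = 1439 × (1-1/1439)
= 1439 × 1438/1439 = 1438

φ(1439) = 1438


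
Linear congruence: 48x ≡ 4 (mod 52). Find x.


GCD(48, 52) = 4 divides 4
Divide: 12x ≡ 1 (mod 13)
x ≡ 12 (mod 13)


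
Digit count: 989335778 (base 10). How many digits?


989335778 has 9 digits in base 10
floor(log10(989335778)) + 1 = floor(8.9953) + 1 = 9

9 digits (base 10)


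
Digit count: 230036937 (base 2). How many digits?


230036937 in base 2 = 1101101101100001010111001001
Number of digits = 28

28 digits (base 2)


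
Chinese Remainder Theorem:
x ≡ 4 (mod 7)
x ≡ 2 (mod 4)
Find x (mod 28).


M = 7*4 = 28
M1 = M/7 = 4, M2 = M/4 = 7
M1^(-1) mod 7 = 2, M2^(-1) mod 4 = 3
x = 4*4*2 + 2*7*3 = 74
74 mod 28 = 18
Check: 18 mod 7 = 4 ✓, 18 mod 4 = 2 ✓

x ≡ 18 (mod 28)


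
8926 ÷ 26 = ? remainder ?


8926 = 26 * 343 + 8
Check: 8918 + 8 = 8926

q = 343, r = 8


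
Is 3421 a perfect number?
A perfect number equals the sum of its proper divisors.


Proper divisors of 3421: 1, 11, 311
Sum = 1 + 11 + 311 = 323

No, 3421 is not perfect (323 ≠ 3421)


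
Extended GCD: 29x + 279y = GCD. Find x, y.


Tabular extended Euclidean (each row: r = 29*s + 279*t):
r=29, s=1, t=0
r=279, s=0, t=1
q=0: r=29, s=1, t=0   [29*(1) + 279*(0) = 29]
q=9: r=18, s=-9, t=1   [29*(-9) + 279*(1) = 18]
q=1: r=11, s=10, t=-1   [29*(10) + 279*(-1) = 11]
q=1: r=7, s=-19, t=2   [29*(-19) + 279*(2) = 7]
q=1: r=4, s=29, t=-3   [29*(29) + 279*(-3) = 4]
q=1: r=3, s=-48, t=5   [29*(-48) + 279*(5) = 3]
q=1: r=1, s=77, t=-8   [29*(77) + 279*(-8) = 1]
q=3: r=0, s=-279, t=29   [29*(-279) + 279*(29) = 0]
GCD = 1; from the row with r=1: x=77, y=-8
Check: 29*(77) + 279*(-8) = 2233 - 2232 = 1

GCD = 1, x = 77, y = -8


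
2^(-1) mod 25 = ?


Use the extended Euclidean algorithm on (25, 2); each row r = 25*s + 2*t:
r=25, s=1, t=0
r=2, s=0, t=1
q=12: r=1, s=1, t=-12   [25*(1) + 2*(-12) = 1]
q=2: r=0, s=-2, t=25   [25*(-2) + 2*(25) = 0]
GCD = 1 with t = -12, so 2*(-12) ≡ 1 (mod 25)
Inverse = -12 mod 25 = 13
Check: 2 * 13 = 26 ≡ 1 (mod 25)

2^(-1) ≡ 13 (mod 25)


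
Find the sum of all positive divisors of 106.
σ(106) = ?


Divisors of 106: 1, 2, 53, 106
Sum = 1 + 2 + 53 + 106 = 162

σ(106) = 162


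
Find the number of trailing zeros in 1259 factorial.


floor(1259/5) = 251
floor(1259/25) = 50
floor(1259/125) = 10
floor(1259/625) = 2
Total = 313

313 trailing zeros


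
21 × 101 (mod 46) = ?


21 × 101 = 2121
2121 mod 46 = 5


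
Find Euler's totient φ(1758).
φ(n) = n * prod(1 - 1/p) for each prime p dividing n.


1758 = 2 × 3 × 293
Prime factors: 2, 3, 293
φ(1758) = 1758 × (1-1/2) × (1-1/3) × (1-1/293)
= 1758 × 1/2 × 2/3 × 292/293 = 584

φ(1758) = 584


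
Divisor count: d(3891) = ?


3891 = 3^1 × 1297^1
d(3891) = (1+1) × (1+1) = 4

4 divisors


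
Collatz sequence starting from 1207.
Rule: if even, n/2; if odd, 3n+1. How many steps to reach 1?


1207 → 3622 → 1811 → 5434 → 2717 → 8152 → 4076 → 2038 → 1019 → 3058 → 1529 → 4588 → 2294 → 1147 → 3442 → 1721 → 5164 → 2582 → 1291 → 3874 → 1937 → 5812 → 2906 → 1453 → 4360 → 2180 → 1090 → 545 → 1636 → 818 → 409 → 1228 → 614 → 307 → 922 → 461 → 1384 → 692 → 346 → 173 → 520 → 260 → 130 → 65 → 196 → 98 → 49 → 148 → 74 → 37 → 112 → 56 → 28 → 14 → 7 → 22 → 11 → 34 → 17 → 52 → 26 → 13 → 40 → 20 → 10 → 5 → 16 → 8 → 4 → 2 → 1
Total steps = 70

70 steps


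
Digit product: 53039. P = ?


5 × 3 × 0 × 3 × 9 = 0


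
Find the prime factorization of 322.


322 / 2 = 161
161 / 7 = 23
23 / 23 = 1
322 = 2 × 7 × 23


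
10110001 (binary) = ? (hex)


10110001 (base 2) = 177 (decimal)
177 (decimal) = B1 (base 16)


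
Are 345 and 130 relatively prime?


Euclidean algorithm:
345 = 2 * 130 + 85
130 = 1 * 85 + 45
85 = 1 * 45 + 40
45 = 1 * 40 + 5
40 = 8 * 5 + 0
GCD(345, 130) = 5

No, not coprime (GCD = 5)


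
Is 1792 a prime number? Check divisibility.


1792 / 2 = 896 (exact division)
1792 is NOT prime.

No, 1792 is not prime


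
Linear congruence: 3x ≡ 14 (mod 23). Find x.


GCD(3, 23) = 1, unique solution
a^(-1) mod 23 = 8
x = 8 * 14 mod 23 = 20

x ≡ 20 (mod 23)


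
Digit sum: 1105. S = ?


1 + 1 + 0 + 5 = 7


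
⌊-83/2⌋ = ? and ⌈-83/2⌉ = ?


-83/2 = -41.5000
floor = -42
ceil = -41

floor = -42, ceil = -41


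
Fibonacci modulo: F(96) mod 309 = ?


F(k) mod 309 for k=1..96:
1, 1, 2, 3, 5, 8, 13, 21, 34, 55, 89, 144, 233, 68, 301, 60, 52, 112, 164, 276, 131, 98, 229, 18, 247, 265, 203, 159, 53, 212, 265, 168, 124, 292, 107, 90, 197, 287, 175, 153, 19, 172, 191, 54, 245, 299, 235, 225, 151, 67, 218, 285, 194, 170, 55, 225, 280, 196, 167, 54, 221, 275, 187, 153, 31, 184, 215, 90, 305, 86, 82, 168, 250, 109, 50, 159, 209, 59, 268, 18, 286, 304, 281, 276, 248, 215, 154, 60, 214, 274, 179, 144, 14, 158, 172, 21
F(96) mod 309 = 21


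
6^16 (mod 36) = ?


6^1 mod 36 = 6
6^2 mod 36 = 0
6^3 mod 36 = 0
6^4 mod 36 = 0
6^5 mod 36 = 0
6^6 mod 36 = 0
6^7 mod 36 = 0
6^8 mod 36 = 0
6^9 mod 36 = 0
6^10 mod 36 = 0
6^11 mod 36 = 0
6^12 mod 36 = 0
6^13 mod 36 = 0
6^14 mod 36 = 0
6^15 mod 36 = 0
6^16 mod 36 = 0


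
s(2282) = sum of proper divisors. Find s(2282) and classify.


Proper divisors: 1, 2, 7, 14, 163, 326, 1141
Sum = 1 + 2 + 7 + 14 + 163 + 326 + 1141 = 1654
1654 < 2282 → deficient

s(2282) = 1654 (deficient)


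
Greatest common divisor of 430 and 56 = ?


430 = 7 * 56 + 38
56 = 1 * 38 + 18
38 = 2 * 18 + 2
18 = 9 * 2 + 0
GCD = 2


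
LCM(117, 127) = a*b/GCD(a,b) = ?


GCD(117, 127) = 1
LCM = 117*127/1 = 14859/1 = 14859

LCM = 14859


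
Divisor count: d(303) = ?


303 = 3^1 × 101^1
d(303) = (1+1) × (1+1) = 4

4 divisors


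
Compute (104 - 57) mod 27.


104 - 57 = 47
47 mod 27 = 20


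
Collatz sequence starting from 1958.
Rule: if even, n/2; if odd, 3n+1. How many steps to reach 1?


1958 → 979 → 2938 → 1469 → 4408 → 2204 → 1102 → 551 → 1654 → 827 → 2482 → 1241 → 3724 → 1862 → 931 → 2794 → 1397 → 4192 → 2096 → 1048 → 524 → 262 → 131 → 394 → 197 → 592 → 296 → 148 → 74 → 37 → 112 → 56 → 28 → 14 → 7 → 22 → 11 → 34 → 17 → 52 → 26 → 13 → 40 → 20 → 10 → 5 → 16 → 8 → 4 → 2 → 1
Total steps = 50

50 steps


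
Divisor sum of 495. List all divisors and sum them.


Divisors of 495: 1, 3, 5, 9, 11, 15, 33, 45, 55, 99, 165, 495
Sum = 1 + 3 + 5 + 9 + 11 + 15 + 33 + 45 + 55 + 99 + 165 + 495 = 936

σ(495) = 936


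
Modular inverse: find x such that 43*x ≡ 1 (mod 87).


Use the extended Euclidean algorithm on (87, 43); each row r = 87*s + 43*t:
r=87, s=1, t=0
r=43, s=0, t=1
q=2: r=1, s=1, t=-2   [87*(1) + 43*(-2) = 1]
q=43: r=0, s=-43, t=87   [87*(-43) + 43*(87) = 0]
GCD = 1 with t = -2, so 43*(-2) ≡ 1 (mod 87)
Inverse = -2 mod 87 = 85
Check: 43 * 85 = 3655 ≡ 1 (mod 87)

43^(-1) ≡ 85 (mod 87)


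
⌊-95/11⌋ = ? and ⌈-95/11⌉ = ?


-95/11 = -8.6364
floor = -9
ceil = -8

floor = -9, ceil = -8


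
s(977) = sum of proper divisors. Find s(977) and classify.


Proper divisors: 1
Sum = 1 = 1
1 < 977 → deficient

s(977) = 1 (deficient)


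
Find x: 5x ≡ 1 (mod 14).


GCD(5, 14) = 1, unique solution
a^(-1) mod 14 = 3
x = 3 * 1 mod 14 = 3

x ≡ 3 (mod 14)


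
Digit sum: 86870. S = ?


8 + 6 + 8 + 7 + 0 = 29


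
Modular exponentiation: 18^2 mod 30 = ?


18^1 mod 30 = 18
18^2 mod 30 = 24


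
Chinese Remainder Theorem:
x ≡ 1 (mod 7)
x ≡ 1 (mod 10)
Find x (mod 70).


M = 7*10 = 70
M1 = M/7 = 10, M2 = M/10 = 7
M1^(-1) mod 7 = 5, M2^(-1) mod 10 = 3
x = 1*10*5 + 1*7*3 = 71
71 mod 70 = 1
Check: 1 mod 7 = 1 ✓, 1 mod 10 = 1 ✓

x ≡ 1 (mod 70)


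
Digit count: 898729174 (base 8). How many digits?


898729174 in base 8 = 6544302326
Number of digits = 10

10 digits (base 8)


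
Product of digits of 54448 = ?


5 × 4 × 4 × 4 × 8 = 2560


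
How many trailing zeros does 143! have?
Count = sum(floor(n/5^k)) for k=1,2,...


floor(143/5) = 28
floor(143/25) = 5
floor(143/125) = 1
Total = 34

34 trailing zeros


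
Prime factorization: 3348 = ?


3348 / 2 = 1674
1674 / 2 = 837
837 / 3 = 279
279 / 3 = 93
93 / 3 = 31
31 / 31 = 1
3348 = 2^2 × 3^3 × 31


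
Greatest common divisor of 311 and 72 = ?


311 = 4 * 72 + 23
72 = 3 * 23 + 3
23 = 7 * 3 + 2
3 = 1 * 2 + 1
2 = 2 * 1 + 0
GCD = 1


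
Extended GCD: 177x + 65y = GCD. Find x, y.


Tabular extended Euclidean (each row: r = 177*s + 65*t):
r=177, s=1, t=0
r=65, s=0, t=1
q=2: r=47, s=1, t=-2   [177*(1) + 65*(-2) = 47]
q=1: r=18, s=-1, t=3   [177*(-1) + 65*(3) = 18]
q=2: r=11, s=3, t=-8   [177*(3) + 65*(-8) = 11]
q=1: r=7, s=-4, t=11   [177*(-4) + 65*(11) = 7]
q=1: r=4, s=7, t=-19   [177*(7) + 65*(-19) = 4]
q=1: r=3, s=-11, t=30   [177*(-11) + 65*(30) = 3]
q=1: r=1, s=18, t=-49   [177*(18) + 65*(-49) = 1]
q=3: r=0, s=-65, t=177   [177*(-65) + 65*(177) = 0]
GCD = 1; from the row with r=1: x=18, y=-49
Check: 177*(18) + 65*(-49) = 3186 - 3185 = 1

GCD = 1, x = 18, y = -49


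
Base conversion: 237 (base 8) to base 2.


237 (base 8) = 159 (decimal)
159 (decimal) = 10011111 (base 2)


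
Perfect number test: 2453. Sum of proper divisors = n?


Proper divisors of 2453: 1, 11, 223
Sum = 1 + 11 + 223 = 235

No, 2453 is not perfect (235 ≠ 2453)


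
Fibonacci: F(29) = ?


Sequence: 1, 1, 2, 3, 5, 8, 13, 21, 34, 55, 89, 144, 233, 377, 610, 987, 1597, 2584, 4181, 6765, 10946, 17711, 28657, 46368, 75025, 121393, 196418, 317811, 514229
F(29) = 514229


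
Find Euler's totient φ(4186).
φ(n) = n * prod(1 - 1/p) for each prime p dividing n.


4186 = 2 × 7 × 13 × 23
Prime factors: 2, 7, 13, 23
φ(4186) = 4186 × (1-1/2) × (1-1/7) × (1-1/13) × (1-1/23)
= 4186 × 1/2 × 6/7 × 12/13 × 22/23 = 1584

φ(4186) = 1584


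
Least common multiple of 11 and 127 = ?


GCD(11, 127) = 1
LCM = 11*127/1 = 1397/1 = 1397

LCM = 1397


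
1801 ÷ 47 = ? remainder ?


1801 = 47 * 38 + 15
Check: 1786 + 15 = 1801

q = 38, r = 15


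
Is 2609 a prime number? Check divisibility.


Check divisors up to sqrt(2609) = 51.0784
No divisors found.
2609 is prime.

Yes, 2609 is prime


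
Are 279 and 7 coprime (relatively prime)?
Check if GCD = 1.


Euclidean algorithm:
279 = 39 * 7 + 6
7 = 1 * 6 + 1
6 = 6 * 1 + 0
GCD(279, 7) = 1

Yes, coprime (GCD = 1)


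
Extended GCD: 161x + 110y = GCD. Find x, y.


Tabular extended Euclidean (each row: r = 161*s + 110*t):
r=161, s=1, t=0
r=110, s=0, t=1
q=1: r=51, s=1, t=-1   [161*(1) + 110*(-1) = 51]
q=2: r=8, s=-2, t=3   [161*(-2) + 110*(3) = 8]
q=6: r=3, s=13, t=-19   [161*(13) + 110*(-19) = 3]
q=2: r=2, s=-28, t=41   [161*(-28) + 110*(41) = 2]
q=1: r=1, s=41, t=-60   [161*(41) + 110*(-60) = 1]
q=2: r=0, s=-110, t=161   [161*(-110) + 110*(161) = 0]
GCD = 1; from the row with r=1: x=41, y=-60
Check: 161*(41) + 110*(-60) = 6601 - 6600 = 1

GCD = 1, x = 41, y = -60


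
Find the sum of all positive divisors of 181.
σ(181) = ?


Divisors of 181: 1, 181
Sum = 1 + 181 = 182

σ(181) = 182


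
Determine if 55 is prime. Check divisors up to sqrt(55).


55 / 5 = 11 (exact division)
55 is NOT prime.

No, 55 is not prime


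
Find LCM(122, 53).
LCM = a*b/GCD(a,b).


GCD(122, 53) = 1
LCM = 122*53/1 = 6466/1 = 6466

LCM = 6466


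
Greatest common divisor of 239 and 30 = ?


239 = 7 * 30 + 29
30 = 1 * 29 + 1
29 = 29 * 1 + 0
GCD = 1


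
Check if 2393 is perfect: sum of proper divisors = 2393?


Proper divisors of 2393: 1
Sum = 1 = 1

No, 2393 is not perfect (1 ≠ 2393)


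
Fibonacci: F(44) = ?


Sequence: 1, 1, 2, 3, 5, 8, 13, 21, 34, 55, 89, 144, 233, 377, 610, 987, 1597, 2584, 4181, 6765, 10946, 17711, 28657, 46368, 75025, 121393, 196418, 317811, 514229, 832040, 1346269, 2178309, 3524578, 5702887, 9227465, 14930352, 24157817, 39088169, 63245986, 102334155, 165580141, 267914296, 433494437, 701408733
F(44) = 701408733


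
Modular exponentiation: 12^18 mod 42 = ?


12^1 mod 42 = 12
12^2 mod 42 = 18
12^3 mod 42 = 6
12^4 mod 42 = 30
12^5 mod 42 = 24
12^6 mod 42 = 36
12^7 mod 42 = 12
12^8 mod 42 = 18
12^9 mod 42 = 6
12^10 mod 42 = 30
12^11 mod 42 = 24
12^12 mod 42 = 36
12^13 mod 42 = 12
12^14 mod 42 = 18
12^15 mod 42 = 6
12^16 mod 42 = 30
12^17 mod 42 = 24
12^18 mod 42 = 36


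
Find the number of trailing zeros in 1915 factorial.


floor(1915/5) = 383
floor(1915/25) = 76
floor(1915/125) = 15
floor(1915/625) = 3
Total = 477

477 trailing zeros


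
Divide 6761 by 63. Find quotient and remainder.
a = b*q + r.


6761 = 63 * 107 + 20
Check: 6741 + 20 = 6761

q = 107, r = 20


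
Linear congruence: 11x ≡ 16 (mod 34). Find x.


GCD(11, 34) = 1, unique solution
a^(-1) mod 34 = 31
x = 31 * 16 mod 34 = 20

x ≡ 20 (mod 34)


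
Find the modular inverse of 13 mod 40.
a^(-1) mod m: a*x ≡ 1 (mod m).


Use the extended Euclidean algorithm on (40, 13); each row r = 40*s + 13*t:
r=40, s=1, t=0
r=13, s=0, t=1
q=3: r=1, s=1, t=-3   [40*(1) + 13*(-3) = 1]
q=13: r=0, s=-13, t=40   [40*(-13) + 13*(40) = 0]
GCD = 1 with t = -3, so 13*(-3) ≡ 1 (mod 40)
Inverse = -3 mod 40 = 37
Check: 13 * 37 = 481 ≡ 1 (mod 40)

13^(-1) ≡ 37 (mod 40)


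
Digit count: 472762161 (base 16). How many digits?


472762161 in base 16 = 1C2DC731
Number of digits = 8

8 digits (base 16)


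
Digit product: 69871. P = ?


6 × 9 × 8 × 7 × 1 = 3024


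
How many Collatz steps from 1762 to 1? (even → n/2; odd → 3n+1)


1762 → 881 → 2644 → 1322 → 661 → 1984 → 992 → 496 → 248 → 124 → 62 → 31 → 94 → 47 → 142 → 71 → 214 → 107 → 322 → 161 → 484 → 242 → 121 → 364 → 182 → 91 → 274 → 137 → 412 → 206 → 103 → 310 → 155 → 466 → 233 → 700 → 350 → 175 → 526 → 263 → 790 → 395 → 1186 → 593 → 1780 → 890 → 445 → 1336 → 668 → 334 → 167 → 502 → 251 → 754 → 377 → 1132 → 566 → 283 → 850 → 425 → 1276 → 638 → 319 → 958 → 479 → 1438 → 719 → 2158 → 1079 → 3238 → 1619 → 4858 → 2429 → 7288 → 3644 → 1822 → 911 → 2734 → 1367 → 4102 → 2051 → 6154 → 3077 → 9232 → 4616 → 2308 → 1154 → 577 → 1732 → 866 → 433 → 1300 → 650 → 325 → 976 → 488 → 244 → 122 → 61 → 184 → 92 → 46 → 23 → 70 → 35 → 106 → 53 → 160 → 80 → 40 → 20 → 10 → 5 → 16 → 8 → 4 → 2 → 1
Total steps = 117

117 steps


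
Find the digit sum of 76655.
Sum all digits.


7 + 6 + 6 + 5 + 5 = 29


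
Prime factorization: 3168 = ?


3168 / 2 = 1584
1584 / 2 = 792
792 / 2 = 396
396 / 2 = 198
198 / 2 = 99
99 / 3 = 33
33 / 3 = 11
11 / 11 = 1
3168 = 2^5 × 3^2 × 11


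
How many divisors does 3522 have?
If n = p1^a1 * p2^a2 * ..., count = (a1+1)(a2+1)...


3522 = 2^1 × 3^1 × 587^1
d(3522) = (1+1) × (1+1) × (1+1) = 8

8 divisors


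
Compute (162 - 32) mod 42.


162 - 32 = 130
130 mod 42 = 4


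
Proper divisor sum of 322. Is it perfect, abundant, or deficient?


Proper divisors: 1, 2, 7, 14, 23, 46, 161
Sum = 1 + 2 + 7 + 14 + 23 + 46 + 161 = 254
254 < 322 → deficient

s(322) = 254 (deficient)


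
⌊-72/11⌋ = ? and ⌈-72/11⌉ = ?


-72/11 = -6.5455
floor = -7
ceil = -6

floor = -7, ceil = -6


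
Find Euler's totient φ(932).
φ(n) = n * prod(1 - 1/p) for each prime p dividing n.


932 = 2^2 × 233
Prime factors: 2, 233
φ(932) = 932 × (1-1/2) × (1-1/233)
= 932 × 1/2 × 232/233 = 464

φ(932) = 464


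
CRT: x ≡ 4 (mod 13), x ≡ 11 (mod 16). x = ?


M = 13*16 = 208
M1 = M/13 = 16, M2 = M/16 = 13
M1^(-1) mod 13 = 9, M2^(-1) mod 16 = 5
x = 4*16*9 + 11*13*5 = 1291
1291 mod 208 = 43
Check: 43 mod 13 = 4 ✓, 43 mod 16 = 11 ✓

x ≡ 43 (mod 208)


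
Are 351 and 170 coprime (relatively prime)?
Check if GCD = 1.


Euclidean algorithm:
351 = 2 * 170 + 11
170 = 15 * 11 + 5
11 = 2 * 5 + 1
5 = 5 * 1 + 0
GCD(351, 170) = 1

Yes, coprime (GCD = 1)


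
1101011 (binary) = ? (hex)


1101011 (base 2) = 107 (decimal)
107 (decimal) = 6B (base 16)


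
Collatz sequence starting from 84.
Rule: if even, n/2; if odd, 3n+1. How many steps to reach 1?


84 → 42 → 21 → 64 → 32 → 16 → 8 → 4 → 2 → 1
Total steps = 9

9 steps


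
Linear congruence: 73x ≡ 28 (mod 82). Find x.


GCD(73, 82) = 1, unique solution
a^(-1) mod 82 = 9
x = 9 * 28 mod 82 = 6

x ≡ 6 (mod 82)


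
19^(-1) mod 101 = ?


Use the extended Euclidean algorithm on (101, 19); each row r = 101*s + 19*t:
r=101, s=1, t=0
r=19, s=0, t=1
q=5: r=6, s=1, t=-5   [101*(1) + 19*(-5) = 6]
q=3: r=1, s=-3, t=16   [101*(-3) + 19*(16) = 1]
q=6: r=0, s=19, t=-101   [101*(19) + 19*(-101) = 0]
GCD = 1 with t = 16, so 19*(16) ≡ 1 (mod 101)
Inverse = 16 mod 101 = 16
Check: 19 * 16 = 304 ≡ 1 (mod 101)

19^(-1) ≡ 16 (mod 101)


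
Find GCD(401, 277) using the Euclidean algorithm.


401 = 1 * 277 + 124
277 = 2 * 124 + 29
124 = 4 * 29 + 8
29 = 3 * 8 + 5
8 = 1 * 5 + 3
5 = 1 * 3 + 2
3 = 1 * 2 + 1
2 = 2 * 1 + 0
GCD = 1


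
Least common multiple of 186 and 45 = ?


GCD(186, 45) = 3
LCM = 186*45/3 = 8370/3 = 2790

LCM = 2790


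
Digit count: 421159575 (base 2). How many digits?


421159575 in base 2 = 11001000110100110001010010111
Number of digits = 29

29 digits (base 2)


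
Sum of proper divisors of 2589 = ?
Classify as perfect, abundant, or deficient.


Proper divisors: 1, 3, 863
Sum = 1 + 3 + 863 = 867
867 < 2589 → deficient

s(2589) = 867 (deficient)


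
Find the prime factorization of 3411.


3411 / 3 = 1137
1137 / 3 = 379
379 / 379 = 1
3411 = 3^2 × 379


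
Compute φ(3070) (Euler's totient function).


3070 = 2 × 5 × 307
Prime factors: 2, 5, 307
φ(3070) = 3070 × (1-1/2) × (1-1/5) × (1-1/307)
= 3070 × 1/2 × 4/5 × 306/307 = 1224

φ(3070) = 1224


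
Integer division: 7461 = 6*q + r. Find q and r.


7461 = 6 * 1243 + 3
Check: 7458 + 3 = 7461

q = 1243, r = 3


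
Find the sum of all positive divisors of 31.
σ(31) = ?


Divisors of 31: 1, 31
Sum = 1 + 31 = 32

σ(31) = 32


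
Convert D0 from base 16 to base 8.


D0 (base 16) = 208 (decimal)
208 (decimal) = 320 (base 8)


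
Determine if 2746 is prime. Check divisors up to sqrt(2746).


2746 / 2 = 1373 (exact division)
2746 is NOT prime.

No, 2746 is not prime


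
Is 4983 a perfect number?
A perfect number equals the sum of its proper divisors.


Proper divisors of 4983: 1, 3, 11, 33, 151, 453, 1661
Sum = 1 + 3 + 11 + 33 + 151 + 453 + 1661 = 2313

No, 4983 is not perfect (2313 ≠ 4983)


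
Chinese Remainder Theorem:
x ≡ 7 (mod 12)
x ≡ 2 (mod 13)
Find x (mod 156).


M = 12*13 = 156
M1 = M/12 = 13, M2 = M/13 = 12
M1^(-1) mod 12 = 1, M2^(-1) mod 13 = 12
x = 7*13*1 + 2*12*12 = 379
379 mod 156 = 67
Check: 67 mod 12 = 7 ✓, 67 mod 13 = 2 ✓

x ≡ 67 (mod 156)


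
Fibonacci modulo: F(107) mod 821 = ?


F(k) mod 821 for k=1..107:
1, 1, 2, 3, 5, 8, 13, 21, 34, 55, 89, 144, 233, 377, 610, 166, 776, 121, 76, 197, 273, 470, 743, 392, 314, 706, 199, 84, 283, 367, 650, 196, 25, 221, 246, 467, 713, 359, 251, 610, 40, 650, 690, 519, 388, 86, 474, 560, 213, 773, 165, 117, 282, 399, 681, 259, 119, 378, 497, 54, 551, 605, 335, 119, 454, 573, 206, 779, 164, 122, 286, 408, 694, 281, 154, 435, 589, 203, 792, 174, 145, 319, 464, 783, 426, 388, 814, 381, 374, 755, 308, 242, 550, 792, 521, 492, 192, 684, 55, 739, 794, 712, 685, 576, 440, 195, 635
F(107) mod 821 = 635


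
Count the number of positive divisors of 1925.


1925 = 5^2 × 7^1 × 11^1
d(1925) = (2+1) × (1+1) × (1+1) = 12

12 divisors


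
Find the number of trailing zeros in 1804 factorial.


floor(1804/5) = 360
floor(1804/25) = 72
floor(1804/125) = 14
floor(1804/625) = 2
Total = 448

448 trailing zeros


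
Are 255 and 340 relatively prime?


Euclidean algorithm:
340 = 1 * 255 + 85
255 = 3 * 85 + 0
GCD(255, 340) = 85

No, not coprime (GCD = 85)


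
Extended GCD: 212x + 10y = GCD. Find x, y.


Tabular extended Euclidean (each row: r = 212*s + 10*t):
r=212, s=1, t=0
r=10, s=0, t=1
q=21: r=2, s=1, t=-21   [212*(1) + 10*(-21) = 2]
q=5: r=0, s=-5, t=106   [212*(-5) + 10*(106) = 0]
GCD = 2; from the row with r=2: x=1, y=-21
Check: 212*(1) + 10*(-21) = 212 - 210 = 2

GCD = 2, x = 1, y = -21


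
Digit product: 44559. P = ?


4 × 4 × 5 × 5 × 9 = 3600


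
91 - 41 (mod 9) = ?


91 - 41 = 50
50 mod 9 = 5


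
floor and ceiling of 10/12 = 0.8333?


10/12 = 0.8333
floor = 0
ceil = 1

floor = 0, ceil = 1


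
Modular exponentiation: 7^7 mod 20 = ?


7^1 mod 20 = 7
7^2 mod 20 = 9
7^3 mod 20 = 3
7^4 mod 20 = 1
7^5 mod 20 = 7
7^6 mod 20 = 9
7^7 mod 20 = 3


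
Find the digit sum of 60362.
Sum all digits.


6 + 0 + 3 + 6 + 2 = 17


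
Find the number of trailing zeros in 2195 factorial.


floor(2195/5) = 439
floor(2195/25) = 87
floor(2195/125) = 17
floor(2195/625) = 3
Total = 546

546 trailing zeros


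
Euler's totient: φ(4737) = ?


4737 = 3 × 1579
Prime factors: 3, 1579
φ(4737) = 4737 × (1-1/3) × (1-1/1579)
= 4737 × 2/3 × 1578/1579 = 3156

φ(4737) = 3156


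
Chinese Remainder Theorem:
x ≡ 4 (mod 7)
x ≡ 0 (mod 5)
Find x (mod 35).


M = 7*5 = 35
M1 = M/7 = 5, M2 = M/5 = 7
M1^(-1) mod 7 = 3, M2^(-1) mod 5 = 3
x = 4*5*3 + 0*7*3 = 60
60 mod 35 = 25
Check: 25 mod 7 = 4 ✓, 25 mod 5 = 0 ✓

x ≡ 25 (mod 35)


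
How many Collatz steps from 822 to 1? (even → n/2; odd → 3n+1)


822 → 411 → 1234 → 617 → 1852 → 926 → 463 → 1390 → 695 → 2086 → 1043 → 3130 → 1565 → 4696 → 2348 → 1174 → 587 → 1762 → 881 → 2644 → 1322 → 661 → 1984 → 992 → 496 → 248 → 124 → 62 → 31 → 94 → 47 → 142 → 71 → 214 → 107 → 322 → 161 → 484 → 242 → 121 → 364 → 182 → 91 → 274 → 137 → 412 → 206 → 103 → 310 → 155 → 466 → 233 → 700 → 350 → 175 → 526 → 263 → 790 → 395 → 1186 → 593 → 1780 → 890 → 445 → 1336 → 668 → 334 → 167 → 502 → 251 → 754 → 377 → 1132 → 566 → 283 → 850 → 425 → 1276 → 638 → 319 → 958 → 479 → 1438 → 719 → 2158 → 1079 → 3238 → 1619 → 4858 → 2429 → 7288 → 3644 → 1822 → 911 → 2734 → 1367 → 4102 → 2051 → 6154 → 3077 → 9232 → 4616 → 2308 → 1154 → 577 → 1732 → 866 → 433 → 1300 → 650 → 325 → 976 → 488 → 244 → 122 → 61 → 184 → 92 → 46 → 23 → 70 → 35 → 106 → 53 → 160 → 80 → 40 → 20 → 10 → 5 → 16 → 8 → 4 → 2 → 1
Total steps = 134

134 steps


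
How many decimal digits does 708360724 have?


708360724 has 9 digits in base 10
floor(log10(708360724)) + 1 = floor(8.8503) + 1 = 9

9 digits (base 10)


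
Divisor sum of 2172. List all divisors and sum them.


Divisors of 2172: 1, 2, 3, 4, 6, 12, 181, 362, 543, 724, 1086, 2172
Sum = 1 + 2 + 3 + 4 + 6 + 12 + 181 + 362 + 543 + 724 + 1086 + 2172 = 5096

σ(2172) = 5096


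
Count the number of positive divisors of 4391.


4391 = 4391^1
d(4391) = (1+1) = 2

2 divisors


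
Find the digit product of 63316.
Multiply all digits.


6 × 3 × 3 × 1 × 6 = 324


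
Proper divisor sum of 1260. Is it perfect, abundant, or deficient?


Proper divisors: 1, 2, 3, 4, 5, 6, 7, 9, 10, 12, 14, 15, 18, 20, 21, 28, 30, 35, 36, 42, 45, 60, 63, 70, 84, 90, 105, 126, 140, 180, 210, 252, 315, 420, 630
Sum = 1 + 2 + 3 + 4 + 5 + 6 + 7 + 9 + 10 + 12 + 14 + 15 + 18 + 20 + 21 + 28 + 30 + 35 + 36 + 42 + 45 + 60 + 63 + 70 + 84 + 90 + 105 + 126 + 140 + 180 + 210 + 252 + 315 + 420 + 630 = 3108
3108 > 1260 → abundant

s(1260) = 3108 (abundant)


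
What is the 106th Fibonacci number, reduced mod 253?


F(k) mod 253 for k=1..106:
1, 1, 2, 3, 5, 8, 13, 21, 34, 55, 89, 144, 233, 124, 104, 228, 79, 54, 133, 187, 67, 1, 68, 69, 137, 206, 90, 43, 133, 176, 56, 232, 35, 14, 49, 63, 112, 175, 34, 209, 243, 199, 189, 135, 71, 206, 24, 230, 1, 231, 232, 210, 189, 146, 82, 228, 57, 32, 89, 121, 210, 78, 35, 113, 148, 8, 156, 164, 67, 231, 45, 23, 68, 91, 159, 250, 156, 153, 56, 209, 12, 221, 233, 201, 181, 129, 57, 186, 243, 176, 166, 89, 2, 91, 93, 184, 24, 208, 232, 187, 166, 100, 13, 113, 126, 239
F(106) mod 253 = 239


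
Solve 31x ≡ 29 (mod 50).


GCD(31, 50) = 1, unique solution
a^(-1) mod 50 = 21
x = 21 * 29 mod 50 = 9

x ≡ 9 (mod 50)


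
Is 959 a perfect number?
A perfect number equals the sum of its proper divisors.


Proper divisors of 959: 1, 7, 137
Sum = 1 + 7 + 137 = 145

No, 959 is not perfect (145 ≠ 959)


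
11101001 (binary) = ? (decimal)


11101001 (base 2) = 233 (decimal)
233 (decimal) = 233 (base 10)


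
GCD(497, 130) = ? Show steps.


497 = 3 * 130 + 107
130 = 1 * 107 + 23
107 = 4 * 23 + 15
23 = 1 * 15 + 8
15 = 1 * 8 + 7
8 = 1 * 7 + 1
7 = 7 * 1 + 0
GCD = 1


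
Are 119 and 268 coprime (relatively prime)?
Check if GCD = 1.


Euclidean algorithm:
268 = 2 * 119 + 30
119 = 3 * 30 + 29
30 = 1 * 29 + 1
29 = 29 * 1 + 0
GCD(119, 268) = 1

Yes, coprime (GCD = 1)


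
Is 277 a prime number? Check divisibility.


Check divisors up to sqrt(277) = 16.6433
No divisors found.
277 is prime.

Yes, 277 is prime
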